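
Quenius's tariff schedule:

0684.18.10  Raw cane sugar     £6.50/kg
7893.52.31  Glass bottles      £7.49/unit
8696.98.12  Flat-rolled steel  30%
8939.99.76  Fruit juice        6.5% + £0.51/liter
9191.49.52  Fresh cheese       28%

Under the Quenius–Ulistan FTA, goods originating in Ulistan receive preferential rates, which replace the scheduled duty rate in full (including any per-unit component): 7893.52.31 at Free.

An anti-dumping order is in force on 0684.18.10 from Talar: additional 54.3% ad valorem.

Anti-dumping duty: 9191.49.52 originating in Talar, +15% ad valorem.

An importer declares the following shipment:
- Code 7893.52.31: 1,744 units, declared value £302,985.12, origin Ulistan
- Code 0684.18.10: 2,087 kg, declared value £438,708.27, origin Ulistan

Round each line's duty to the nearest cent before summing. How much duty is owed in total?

£13,565.50

Line 1 (7893.52.31, Ulistan, 1,744 units, £302,985.12):
Base rate for 7893.52.31 is £7.49/unit.
Origin Ulistan qualifies under the Quenius–Ulistan agreement and 7893.52.31 is covered: preferential rate Free applies instead.
Duty = £302,985.12 × 0% = £0.00.
Line 2 (0684.18.10, Ulistan, 2,087 kg, £438,708.27):
Base rate for 0684.18.10 is £6.50/kg.
Origin Ulistan is the FTA partner but 0684.18.10 is not on the preference list; base rate stands.
The additional-duty order on 0684.18.10 targets Talar, not Ulistan; it does not apply.
Duty = 2,087 × £6.50 = £13,565.50.
Total = £0.00 + £13,565.50 = £13,565.50.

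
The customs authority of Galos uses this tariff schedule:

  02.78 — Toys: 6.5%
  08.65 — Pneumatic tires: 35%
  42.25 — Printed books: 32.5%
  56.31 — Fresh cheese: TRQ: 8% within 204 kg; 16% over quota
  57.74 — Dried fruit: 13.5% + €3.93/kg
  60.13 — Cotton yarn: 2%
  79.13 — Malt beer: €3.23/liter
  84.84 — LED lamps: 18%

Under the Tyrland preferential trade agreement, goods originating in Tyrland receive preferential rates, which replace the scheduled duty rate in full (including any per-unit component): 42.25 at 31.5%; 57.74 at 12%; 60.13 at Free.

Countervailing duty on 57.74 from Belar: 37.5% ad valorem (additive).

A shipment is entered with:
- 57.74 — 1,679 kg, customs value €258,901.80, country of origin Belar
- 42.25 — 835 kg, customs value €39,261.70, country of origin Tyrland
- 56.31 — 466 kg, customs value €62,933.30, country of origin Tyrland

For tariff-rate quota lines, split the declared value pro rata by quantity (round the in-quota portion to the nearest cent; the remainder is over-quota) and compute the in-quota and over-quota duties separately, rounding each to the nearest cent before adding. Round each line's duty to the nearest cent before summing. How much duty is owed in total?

Line 1 (57.74, Belar, 1,679 kg, €258,901.80):
Base rate for 57.74 is 13.5% + €3.93/kg.
57.74 has an FTA preferential rate, but origin Belar is not Tyrland; base rate stands.
Additional duty on 57.74 from Belar: +37.5%. Applied ad valorem rate: 13.5% + 37.5% = 51%.
Duty = €258,901.80 × 51% + 1,679 × €3.93 = €138,638.39.
Line 2 (42.25, Tyrland, 835 kg, €39,261.70):
Base rate for 42.25 is 32.5%.
Origin Tyrland qualifies under the Galos–Tyrland agreement and 42.25 is covered: preferential rate 31.5% applies instead.
Duty = €39,261.70 × 31.5% = €12,367.44.
Line 3 (56.31, Tyrland, 466 kg, €62,933.30):
Code 56.31 is under a tariff-rate quota (threshold 204 kg). In-quota: 204 kg at 8%; over-quota: 262 kg at 16%.
Pro-rata value split: in-quota = €62,933.30 × 204/466 = €27,550.20; over-quota = €62,933.30 − €27,550.20 = €35,383.10.
In-quota duty = €27,550.20 × 8% = €2,204.02. Over-quota duty = €35,383.10 × 16% = €5,661.30.
Line duty = €2,204.02 + €5,661.30 = €7,865.32.
Total = €138,638.39 + €12,367.44 + €7,865.32 = €158,871.15.

€158,871.15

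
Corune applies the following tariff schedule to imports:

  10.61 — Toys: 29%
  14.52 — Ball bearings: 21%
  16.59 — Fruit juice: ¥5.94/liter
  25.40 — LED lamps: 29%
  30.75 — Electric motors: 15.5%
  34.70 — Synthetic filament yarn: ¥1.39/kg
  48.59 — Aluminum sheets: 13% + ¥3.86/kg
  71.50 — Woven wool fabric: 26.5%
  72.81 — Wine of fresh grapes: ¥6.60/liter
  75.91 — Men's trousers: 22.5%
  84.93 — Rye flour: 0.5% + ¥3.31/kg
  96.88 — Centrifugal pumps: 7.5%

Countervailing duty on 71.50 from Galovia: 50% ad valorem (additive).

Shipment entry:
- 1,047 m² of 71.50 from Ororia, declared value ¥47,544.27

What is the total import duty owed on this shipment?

Line 1 (71.50, Ororia, 1,047 m², ¥47,544.27):
Base rate for 71.50 is 26.5%.
The additional-duty order on 71.50 targets Galovia, not Ororia; it does not apply.
Duty = ¥47,544.27 × 26.5% = ¥12,599.23.

¥12,599.23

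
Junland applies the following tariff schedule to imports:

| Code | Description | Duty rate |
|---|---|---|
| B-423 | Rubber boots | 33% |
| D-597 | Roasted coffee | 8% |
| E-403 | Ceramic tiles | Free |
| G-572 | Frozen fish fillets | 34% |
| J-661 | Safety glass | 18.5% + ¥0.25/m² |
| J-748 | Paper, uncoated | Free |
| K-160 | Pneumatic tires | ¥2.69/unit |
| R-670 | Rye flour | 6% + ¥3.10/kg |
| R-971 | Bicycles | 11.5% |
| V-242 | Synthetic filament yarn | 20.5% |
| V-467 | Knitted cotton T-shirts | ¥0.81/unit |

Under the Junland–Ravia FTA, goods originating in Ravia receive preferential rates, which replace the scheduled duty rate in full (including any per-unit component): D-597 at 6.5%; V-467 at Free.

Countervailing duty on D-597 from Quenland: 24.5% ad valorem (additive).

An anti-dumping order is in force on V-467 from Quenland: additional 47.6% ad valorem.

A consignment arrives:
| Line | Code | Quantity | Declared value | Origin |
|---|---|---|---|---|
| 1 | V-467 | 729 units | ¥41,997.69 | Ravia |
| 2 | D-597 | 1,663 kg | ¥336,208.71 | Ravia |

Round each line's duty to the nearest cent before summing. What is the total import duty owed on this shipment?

¥21,853.57

Line 1 (V-467, Ravia, 729 units, ¥41,997.69):
Base rate for V-467 is ¥0.81/unit.
Origin Ravia qualifies under the Junland–Ravia agreement and V-467 is covered: preferential rate Free applies instead.
The additional-duty order on V-467 targets Quenland, not Ravia; it does not apply.
Duty = ¥41,997.69 × 0% = ¥0.00.
Line 2 (D-597, Ravia, 1,663 kg, ¥336,208.71):
Base rate for D-597 is 8%.
Origin Ravia qualifies under the Junland–Ravia agreement and D-597 is covered: preferential rate 6.5% applies instead.
The additional-duty order on D-597 targets Quenland, not Ravia; it does not apply.
Duty = ¥336,208.71 × 6.5% = ¥21,853.57.
Total = ¥0.00 + ¥21,853.57 = ¥21,853.57.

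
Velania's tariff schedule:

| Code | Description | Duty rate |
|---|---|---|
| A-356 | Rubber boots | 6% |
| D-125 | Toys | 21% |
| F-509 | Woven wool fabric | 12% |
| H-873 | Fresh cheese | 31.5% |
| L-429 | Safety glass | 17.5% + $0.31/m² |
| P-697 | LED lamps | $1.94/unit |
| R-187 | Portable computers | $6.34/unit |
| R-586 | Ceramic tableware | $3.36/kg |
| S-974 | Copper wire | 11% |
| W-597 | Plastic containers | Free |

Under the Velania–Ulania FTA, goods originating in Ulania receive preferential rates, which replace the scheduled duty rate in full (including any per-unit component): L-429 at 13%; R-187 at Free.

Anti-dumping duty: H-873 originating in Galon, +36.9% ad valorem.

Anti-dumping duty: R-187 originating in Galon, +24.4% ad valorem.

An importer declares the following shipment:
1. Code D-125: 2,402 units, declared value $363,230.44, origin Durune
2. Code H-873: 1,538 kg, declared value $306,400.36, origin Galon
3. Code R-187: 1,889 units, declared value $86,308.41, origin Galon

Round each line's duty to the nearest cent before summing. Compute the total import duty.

$318,891.75

Line 1 (D-125, Durune, 2,402 units, $363,230.44):
Base rate for D-125 is 21%.
Duty = $363,230.44 × 21% = $76,278.39.
Line 2 (H-873, Galon, 1,538 kg, $306,400.36):
Base rate for H-873 is 31.5%.
Additional duty on H-873 from Galon: +36.9%. Applied ad valorem rate: 31.5% + 36.9% = 68.4%.
Duty = $306,400.36 × 68.4% = $209,577.85.
Line 3 (R-187, Galon, 1,889 units, $86,308.41):
Base rate for R-187 is $6.34/unit.
R-187 has an FTA preferential rate, but origin Galon is not Ulania; base rate stands.
Additional duty on R-187 from Galon: +24.4% ad valorem. Applied ad valorem rate = 24.4%.
Duty = $86,308.41 × 24.4% + 1,889 × $6.34 = $33,035.51.
Total = $76,278.39 + $209,577.85 + $33,035.51 = $318,891.75.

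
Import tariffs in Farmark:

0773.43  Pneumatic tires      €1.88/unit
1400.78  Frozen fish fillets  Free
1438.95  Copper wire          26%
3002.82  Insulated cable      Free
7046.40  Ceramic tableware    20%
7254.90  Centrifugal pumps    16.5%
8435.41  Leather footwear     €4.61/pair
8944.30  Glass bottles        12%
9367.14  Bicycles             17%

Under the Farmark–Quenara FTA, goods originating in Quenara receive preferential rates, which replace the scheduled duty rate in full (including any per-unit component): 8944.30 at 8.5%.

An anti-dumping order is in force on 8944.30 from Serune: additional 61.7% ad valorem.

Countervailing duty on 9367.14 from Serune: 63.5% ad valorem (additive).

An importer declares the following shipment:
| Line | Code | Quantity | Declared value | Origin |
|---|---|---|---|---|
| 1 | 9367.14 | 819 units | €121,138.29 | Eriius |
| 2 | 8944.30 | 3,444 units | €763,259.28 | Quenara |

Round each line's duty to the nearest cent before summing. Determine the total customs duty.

€85,470.55

Line 1 (9367.14, Eriius, 819 units, €121,138.29):
Base rate for 9367.14 is 17%.
The additional-duty order on 9367.14 targets Serune, not Eriius; it does not apply.
Duty = €121,138.29 × 17% = €20,593.51.
Line 2 (8944.30, Quenara, 3,444 units, €763,259.28):
Base rate for 8944.30 is 12%.
Origin Quenara qualifies under the Farmark–Quenara agreement and 8944.30 is covered: preferential rate 8.5% applies instead.
The additional-duty order on 8944.30 targets Serune, not Quenara; it does not apply.
Duty = €763,259.28 × 8.5% = €64,877.04.
Total = €20,593.51 + €64,877.04 = €85,470.55.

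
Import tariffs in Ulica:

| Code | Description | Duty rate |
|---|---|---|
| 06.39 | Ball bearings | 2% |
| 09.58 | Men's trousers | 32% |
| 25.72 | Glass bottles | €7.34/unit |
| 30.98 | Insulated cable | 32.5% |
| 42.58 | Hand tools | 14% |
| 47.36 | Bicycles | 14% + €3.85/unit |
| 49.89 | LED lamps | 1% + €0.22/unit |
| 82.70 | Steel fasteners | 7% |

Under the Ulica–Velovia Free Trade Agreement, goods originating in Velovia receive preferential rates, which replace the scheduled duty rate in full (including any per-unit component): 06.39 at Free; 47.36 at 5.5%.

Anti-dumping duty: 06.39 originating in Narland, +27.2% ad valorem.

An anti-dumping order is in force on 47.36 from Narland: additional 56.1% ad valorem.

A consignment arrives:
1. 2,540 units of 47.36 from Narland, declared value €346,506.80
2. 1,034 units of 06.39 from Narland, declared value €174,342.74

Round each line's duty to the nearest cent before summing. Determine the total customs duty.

€303,588.35

Line 1 (47.36, Narland, 2,540 units, €346,506.80):
Base rate for 47.36 is 14% + €3.85/unit.
47.36 has an FTA preferential rate, but origin Narland is not Velovia; base rate stands.
Additional duty on 47.36 from Narland: +56.1%. Applied ad valorem rate: 14% + 56.1% = 70.1%.
Duty = €346,506.80 × 70.1% + 2,540 × €3.85 = €252,680.27.
Line 2 (06.39, Narland, 1,034 units, €174,342.74):
Base rate for 06.39 is 2%.
06.39 has an FTA preferential rate, but origin Narland is not Velovia; base rate stands.
Additional duty on 06.39 from Narland: +27.2%. Applied ad valorem rate: 2% + 27.2% = 29.2%.
Duty = €174,342.74 × 29.2% = €50,908.08.
Total = €252,680.27 + €50,908.08 = €303,588.35.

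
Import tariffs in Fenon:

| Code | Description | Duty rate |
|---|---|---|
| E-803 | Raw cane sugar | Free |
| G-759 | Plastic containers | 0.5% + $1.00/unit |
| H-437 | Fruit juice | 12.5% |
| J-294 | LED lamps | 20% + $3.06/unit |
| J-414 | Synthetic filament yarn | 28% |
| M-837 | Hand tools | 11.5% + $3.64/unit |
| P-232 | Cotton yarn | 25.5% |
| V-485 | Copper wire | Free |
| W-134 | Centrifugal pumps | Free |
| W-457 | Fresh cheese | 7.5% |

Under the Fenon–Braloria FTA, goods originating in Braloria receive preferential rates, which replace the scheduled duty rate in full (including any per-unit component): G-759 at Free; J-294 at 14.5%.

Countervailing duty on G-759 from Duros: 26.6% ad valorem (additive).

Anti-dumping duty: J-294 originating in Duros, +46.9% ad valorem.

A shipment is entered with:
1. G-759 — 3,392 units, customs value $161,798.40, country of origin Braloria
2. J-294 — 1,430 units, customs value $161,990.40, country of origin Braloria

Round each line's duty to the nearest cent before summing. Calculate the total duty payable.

Line 1 (G-759, Braloria, 3,392 units, $161,798.40):
Base rate for G-759 is 0.5% + $1.00/unit.
Origin Braloria qualifies under the Fenon–Braloria agreement and G-759 is covered: preferential rate Free applies instead.
The additional-duty order on G-759 targets Duros, not Braloria; it does not apply.
Duty = $161,798.40 × 0% = $0.00.
Line 2 (J-294, Braloria, 1,430 units, $161,990.40):
Base rate for J-294 is 20% + $3.06/unit.
Origin Braloria qualifies under the Fenon–Braloria agreement and J-294 is covered: preferential rate 14.5% applies instead.
The additional-duty order on J-294 targets Duros, not Braloria; it does not apply.
Duty = $161,990.40 × 14.5% = $23,488.61.
Total = $0.00 + $23,488.61 = $23,488.61.

$23,488.61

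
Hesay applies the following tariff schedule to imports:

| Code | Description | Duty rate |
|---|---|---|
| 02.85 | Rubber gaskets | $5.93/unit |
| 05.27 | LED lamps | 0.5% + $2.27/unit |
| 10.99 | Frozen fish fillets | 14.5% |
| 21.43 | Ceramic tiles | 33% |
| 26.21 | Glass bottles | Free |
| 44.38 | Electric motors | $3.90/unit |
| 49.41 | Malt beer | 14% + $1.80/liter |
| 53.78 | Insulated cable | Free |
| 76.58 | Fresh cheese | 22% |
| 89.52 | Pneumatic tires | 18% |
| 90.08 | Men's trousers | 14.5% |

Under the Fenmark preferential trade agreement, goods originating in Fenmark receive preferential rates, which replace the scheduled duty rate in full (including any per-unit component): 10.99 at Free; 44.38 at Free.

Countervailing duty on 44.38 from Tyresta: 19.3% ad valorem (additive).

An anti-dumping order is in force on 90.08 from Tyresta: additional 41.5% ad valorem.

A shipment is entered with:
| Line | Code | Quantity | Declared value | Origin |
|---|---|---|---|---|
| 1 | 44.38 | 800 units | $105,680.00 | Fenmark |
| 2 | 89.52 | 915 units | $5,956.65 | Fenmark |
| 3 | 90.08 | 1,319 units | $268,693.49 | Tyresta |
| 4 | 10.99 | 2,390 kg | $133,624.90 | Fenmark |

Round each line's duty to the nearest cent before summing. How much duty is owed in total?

Line 1 (44.38, Fenmark, 800 units, $105,680.00):
Base rate for 44.38 is $3.90/unit.
Origin Fenmark qualifies under the Hesay–Fenmark agreement and 44.38 is covered: preferential rate Free applies instead.
The additional-duty order on 44.38 targets Tyresta, not Fenmark; it does not apply.
Duty = $105,680.00 × 0% = $0.00.
Line 2 (89.52, Fenmark, 915 units, $5,956.65):
Base rate for 89.52 is 18%.
Origin Fenmark is the FTA partner but 89.52 is not on the preference list; base rate stands.
Duty = $5,956.65 × 18% = $1,072.20.
Line 3 (90.08, Tyresta, 1,319 units, $268,693.49):
Base rate for 90.08 is 14.5%.
Additional duty on 90.08 from Tyresta: +41.5%. Applied ad valorem rate: 14.5% + 41.5% = 56%.
Duty = $268,693.49 × 56% = $150,468.35.
Line 4 (10.99, Fenmark, 2,390 kg, $133,624.90):
Base rate for 10.99 is 14.5%.
Origin Fenmark qualifies under the Hesay–Fenmark agreement and 10.99 is covered: preferential rate Free applies instead.
Duty = $133,624.90 × 0% = $0.00.
Total = $0.00 + $1,072.20 + $150,468.35 + $0.00 = $151,540.55.

$151,540.55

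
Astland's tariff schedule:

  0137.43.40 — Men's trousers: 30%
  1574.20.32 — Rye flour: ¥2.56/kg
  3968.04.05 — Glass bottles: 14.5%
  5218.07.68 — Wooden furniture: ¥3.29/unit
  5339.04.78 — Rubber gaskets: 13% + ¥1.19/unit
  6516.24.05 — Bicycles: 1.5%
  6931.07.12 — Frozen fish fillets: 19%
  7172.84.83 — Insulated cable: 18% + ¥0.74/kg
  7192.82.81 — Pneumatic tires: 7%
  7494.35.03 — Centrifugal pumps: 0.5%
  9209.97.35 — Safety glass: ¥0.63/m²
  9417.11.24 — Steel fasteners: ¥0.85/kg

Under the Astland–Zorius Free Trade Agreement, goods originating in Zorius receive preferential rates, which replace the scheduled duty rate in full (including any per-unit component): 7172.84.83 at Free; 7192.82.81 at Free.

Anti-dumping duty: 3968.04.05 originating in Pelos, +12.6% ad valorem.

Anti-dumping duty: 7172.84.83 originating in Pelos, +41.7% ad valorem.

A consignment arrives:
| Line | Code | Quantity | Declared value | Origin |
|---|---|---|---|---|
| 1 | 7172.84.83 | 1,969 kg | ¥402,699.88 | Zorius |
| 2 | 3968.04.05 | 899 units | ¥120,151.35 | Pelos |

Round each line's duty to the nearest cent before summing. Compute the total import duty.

Line 1 (7172.84.83, Zorius, 1,969 kg, ¥402,699.88):
Base rate for 7172.84.83 is 18% + ¥0.74/kg.
Origin Zorius qualifies under the Astland–Zorius agreement and 7172.84.83 is covered: preferential rate Free applies instead.
The additional-duty order on 7172.84.83 targets Pelos, not Zorius; it does not apply.
Duty = ¥402,699.88 × 0% = ¥0.00.
Line 2 (3968.04.05, Pelos, 899 units, ¥120,151.35):
Base rate for 3968.04.05 is 14.5%.
Additional duty on 3968.04.05 from Pelos: +12.6%. Applied ad valorem rate: 14.5% + 12.6% = 27.1%.
Duty = ¥120,151.35 × 27.1% = ¥32,561.02.
Total = ¥0.00 + ¥32,561.02 = ¥32,561.02.

¥32,561.02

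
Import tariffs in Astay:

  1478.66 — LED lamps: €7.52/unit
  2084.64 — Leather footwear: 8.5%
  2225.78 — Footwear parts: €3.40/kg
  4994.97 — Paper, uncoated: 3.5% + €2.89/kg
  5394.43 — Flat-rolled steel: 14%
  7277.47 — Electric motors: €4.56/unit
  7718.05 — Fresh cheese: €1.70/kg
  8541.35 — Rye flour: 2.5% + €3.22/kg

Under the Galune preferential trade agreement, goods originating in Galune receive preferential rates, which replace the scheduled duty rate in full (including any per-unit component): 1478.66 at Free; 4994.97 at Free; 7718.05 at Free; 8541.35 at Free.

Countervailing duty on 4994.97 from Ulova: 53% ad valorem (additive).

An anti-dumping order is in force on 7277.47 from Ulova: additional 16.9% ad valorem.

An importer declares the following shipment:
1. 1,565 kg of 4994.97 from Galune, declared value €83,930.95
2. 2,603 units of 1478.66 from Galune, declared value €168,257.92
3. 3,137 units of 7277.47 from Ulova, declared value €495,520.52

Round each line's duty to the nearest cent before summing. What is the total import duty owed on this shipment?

€98,047.69

Line 1 (4994.97, Galune, 1,565 kg, €83,930.95):
Base rate for 4994.97 is 3.5% + €2.89/kg.
Origin Galune qualifies under the Astay–Galune agreement and 4994.97 is covered: preferential rate Free applies instead.
The additional-duty order on 4994.97 targets Ulova, not Galune; it does not apply.
Duty = €83,930.95 × 0% = €0.00.
Line 2 (1478.66, Galune, 2,603 units, €168,257.92):
Base rate for 1478.66 is €7.52/unit.
Origin Galune qualifies under the Astay–Galune agreement and 1478.66 is covered: preferential rate Free applies instead.
Duty = €168,257.92 × 0% = €0.00.
Line 3 (7277.47, Ulova, 3,137 units, €495,520.52):
Base rate for 7277.47 is €4.56/unit.
Additional duty on 7277.47 from Ulova: +16.9% ad valorem. Applied ad valorem rate = 16.9%.
Duty = €495,520.52 × 16.9% + 3,137 × €4.56 = €98,047.69.
Total = €0.00 + €0.00 + €98,047.69 = €98,047.69.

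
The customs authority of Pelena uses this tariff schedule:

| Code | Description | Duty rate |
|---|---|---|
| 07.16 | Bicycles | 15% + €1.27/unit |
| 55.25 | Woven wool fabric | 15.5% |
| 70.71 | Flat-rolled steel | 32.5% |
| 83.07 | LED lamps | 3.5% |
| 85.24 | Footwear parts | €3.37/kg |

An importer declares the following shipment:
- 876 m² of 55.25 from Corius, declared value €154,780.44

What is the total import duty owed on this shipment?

Line 1 (55.25, Corius, 876 m², €154,780.44):
Base rate for 55.25 is 15.5%.
Duty = €154,780.44 × 15.5% = €23,990.97.

€23,990.97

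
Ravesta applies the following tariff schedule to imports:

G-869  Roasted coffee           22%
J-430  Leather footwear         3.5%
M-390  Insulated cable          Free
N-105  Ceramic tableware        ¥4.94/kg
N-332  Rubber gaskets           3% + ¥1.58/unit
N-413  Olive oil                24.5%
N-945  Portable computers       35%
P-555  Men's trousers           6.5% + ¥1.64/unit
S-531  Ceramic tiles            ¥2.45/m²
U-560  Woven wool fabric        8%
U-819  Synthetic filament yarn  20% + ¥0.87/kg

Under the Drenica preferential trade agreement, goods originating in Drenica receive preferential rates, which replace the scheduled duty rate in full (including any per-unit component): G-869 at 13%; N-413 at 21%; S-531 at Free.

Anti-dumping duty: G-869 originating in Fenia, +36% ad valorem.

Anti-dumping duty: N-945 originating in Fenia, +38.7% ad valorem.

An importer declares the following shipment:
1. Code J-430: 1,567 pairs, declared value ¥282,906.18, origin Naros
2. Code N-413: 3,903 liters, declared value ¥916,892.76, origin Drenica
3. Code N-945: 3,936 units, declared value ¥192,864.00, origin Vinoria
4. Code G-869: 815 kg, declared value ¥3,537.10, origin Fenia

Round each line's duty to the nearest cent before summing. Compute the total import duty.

¥272,003.12

Line 1 (J-430, Naros, 1,567 pairs, ¥282,906.18):
Base rate for J-430 is 3.5%.
Duty = ¥282,906.18 × 3.5% = ¥9,901.72.
Line 2 (N-413, Drenica, 3,903 liters, ¥916,892.76):
Base rate for N-413 is 24.5%.
Origin Drenica qualifies under the Ravesta–Drenica agreement and N-413 is covered: preferential rate 21% applies instead.
Duty = ¥916,892.76 × 21% = ¥192,547.48.
Line 3 (N-945, Vinoria, 3,936 units, ¥192,864.00):
Base rate for N-945 is 35%.
The additional-duty order on N-945 targets Fenia, not Vinoria; it does not apply.
Duty = ¥192,864.00 × 35% = ¥67,502.40.
Line 4 (G-869, Fenia, 815 kg, ¥3,537.10):
Base rate for G-869 is 22%.
G-869 has an FTA preferential rate, but origin Fenia is not Drenica; base rate stands.
Additional duty on G-869 from Fenia: +36%. Applied ad valorem rate: 22% + 36% = 58%.
Duty = ¥3,537.10 × 58% = ¥2,051.52.
Total = ¥9,901.72 + ¥192,547.48 + ¥67,502.40 + ¥2,051.52 = ¥272,003.12.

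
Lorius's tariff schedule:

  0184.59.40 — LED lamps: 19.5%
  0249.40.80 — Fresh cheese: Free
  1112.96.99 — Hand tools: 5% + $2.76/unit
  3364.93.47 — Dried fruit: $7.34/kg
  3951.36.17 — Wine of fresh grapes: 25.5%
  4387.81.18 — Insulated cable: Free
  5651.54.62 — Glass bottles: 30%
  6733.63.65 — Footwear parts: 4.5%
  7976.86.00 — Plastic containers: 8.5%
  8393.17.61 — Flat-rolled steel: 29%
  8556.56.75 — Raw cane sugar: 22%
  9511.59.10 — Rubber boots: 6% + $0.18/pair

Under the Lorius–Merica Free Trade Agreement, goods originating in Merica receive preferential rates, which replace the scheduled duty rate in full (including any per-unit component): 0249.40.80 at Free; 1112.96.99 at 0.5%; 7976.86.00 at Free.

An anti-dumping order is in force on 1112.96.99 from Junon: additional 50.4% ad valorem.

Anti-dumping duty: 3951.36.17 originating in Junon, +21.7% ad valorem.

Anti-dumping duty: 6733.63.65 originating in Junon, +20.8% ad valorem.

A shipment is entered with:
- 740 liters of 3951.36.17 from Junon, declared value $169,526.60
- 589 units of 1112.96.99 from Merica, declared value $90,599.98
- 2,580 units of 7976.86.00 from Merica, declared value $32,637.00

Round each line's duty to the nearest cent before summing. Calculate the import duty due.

$80,469.56

Line 1 (3951.36.17, Junon, 740 liters, $169,526.60):
Base rate for 3951.36.17 is 25.5%.
Additional duty on 3951.36.17 from Junon: +21.7%. Applied ad valorem rate: 25.5% + 21.7% = 47.2%.
Duty = $169,526.60 × 47.2% = $80,016.56.
Line 2 (1112.96.99, Merica, 589 units, $90,599.98):
Base rate for 1112.96.99 is 5% + $2.76/unit.
Origin Merica qualifies under the Lorius–Merica agreement and 1112.96.99 is covered: preferential rate 0.5% applies instead.
The additional-duty order on 1112.96.99 targets Junon, not Merica; it does not apply.
Duty = $90,599.98 × 0.5% = $453.00.
Line 3 (7976.86.00, Merica, 2,580 units, $32,637.00):
Base rate for 7976.86.00 is 8.5%.
Origin Merica qualifies under the Lorius–Merica agreement and 7976.86.00 is covered: preferential rate Free applies instead.
Duty = $32,637.00 × 0% = $0.00.
Total = $80,016.56 + $453.00 + $0.00 = $80,469.56.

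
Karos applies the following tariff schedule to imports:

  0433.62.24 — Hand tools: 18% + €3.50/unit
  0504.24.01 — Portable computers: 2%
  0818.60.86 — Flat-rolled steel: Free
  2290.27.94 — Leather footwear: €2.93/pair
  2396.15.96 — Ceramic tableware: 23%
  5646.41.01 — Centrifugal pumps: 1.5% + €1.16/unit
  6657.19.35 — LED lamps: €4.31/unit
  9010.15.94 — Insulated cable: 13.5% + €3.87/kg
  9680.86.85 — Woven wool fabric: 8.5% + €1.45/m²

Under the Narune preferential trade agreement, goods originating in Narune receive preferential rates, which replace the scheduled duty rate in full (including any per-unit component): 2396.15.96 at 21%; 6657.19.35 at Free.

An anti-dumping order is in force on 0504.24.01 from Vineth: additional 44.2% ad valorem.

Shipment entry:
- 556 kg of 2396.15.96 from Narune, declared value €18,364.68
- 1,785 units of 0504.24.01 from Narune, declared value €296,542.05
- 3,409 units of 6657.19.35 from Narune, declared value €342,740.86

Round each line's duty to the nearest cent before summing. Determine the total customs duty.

€9,787.42

Line 1 (2396.15.96, Narune, 556 kg, €18,364.68):
Base rate for 2396.15.96 is 23%.
Origin Narune qualifies under the Karos–Narune agreement and 2396.15.96 is covered: preferential rate 21% applies instead.
Duty = €18,364.68 × 21% = €3,856.58.
Line 2 (0504.24.01, Narune, 1,785 units, €296,542.05):
Base rate for 0504.24.01 is 2%.
Origin Narune is the FTA partner but 0504.24.01 is not on the preference list; base rate stands.
The additional-duty order on 0504.24.01 targets Vineth, not Narune; it does not apply.
Duty = €296,542.05 × 2% = €5,930.84.
Line 3 (6657.19.35, Narune, 3,409 units, €342,740.86):
Base rate for 6657.19.35 is €4.31/unit.
Origin Narune qualifies under the Karos–Narune agreement and 6657.19.35 is covered: preferential rate Free applies instead.
Duty = €342,740.86 × 0% = €0.00.
Total = €3,856.58 + €5,930.84 + €0.00 = €9,787.42.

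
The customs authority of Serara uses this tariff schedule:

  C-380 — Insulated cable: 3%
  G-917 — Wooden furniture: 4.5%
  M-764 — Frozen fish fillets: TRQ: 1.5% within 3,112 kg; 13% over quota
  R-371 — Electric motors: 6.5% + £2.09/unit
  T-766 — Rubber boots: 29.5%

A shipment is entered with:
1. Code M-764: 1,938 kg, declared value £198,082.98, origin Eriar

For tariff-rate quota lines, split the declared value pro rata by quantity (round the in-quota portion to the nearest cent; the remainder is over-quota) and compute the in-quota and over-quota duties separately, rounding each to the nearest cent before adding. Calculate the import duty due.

£2,971.24

Line 1 (M-764, Eriar, 1,938 kg, £198,082.98):
Code M-764 is under a tariff-rate quota (threshold 3,112 kg). Quantity 1,938 kg is within the quota, so the in-quota rate 1.5% applies to the full value.
Duty = £198,082.98 × 1.5% = £2,971.24.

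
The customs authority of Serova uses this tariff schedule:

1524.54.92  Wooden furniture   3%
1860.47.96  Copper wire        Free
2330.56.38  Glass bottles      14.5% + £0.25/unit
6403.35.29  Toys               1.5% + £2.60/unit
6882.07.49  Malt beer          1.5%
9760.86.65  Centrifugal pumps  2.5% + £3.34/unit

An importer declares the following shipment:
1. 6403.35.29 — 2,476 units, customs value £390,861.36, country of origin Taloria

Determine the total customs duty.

Line 1 (6403.35.29, Taloria, 2,476 units, £390,861.36):
Base rate for 6403.35.29 is 1.5% + £2.60/unit.
Duty = £390,861.36 × 1.5% + 2,476 × £2.60 = £12,300.52.

£12,300.52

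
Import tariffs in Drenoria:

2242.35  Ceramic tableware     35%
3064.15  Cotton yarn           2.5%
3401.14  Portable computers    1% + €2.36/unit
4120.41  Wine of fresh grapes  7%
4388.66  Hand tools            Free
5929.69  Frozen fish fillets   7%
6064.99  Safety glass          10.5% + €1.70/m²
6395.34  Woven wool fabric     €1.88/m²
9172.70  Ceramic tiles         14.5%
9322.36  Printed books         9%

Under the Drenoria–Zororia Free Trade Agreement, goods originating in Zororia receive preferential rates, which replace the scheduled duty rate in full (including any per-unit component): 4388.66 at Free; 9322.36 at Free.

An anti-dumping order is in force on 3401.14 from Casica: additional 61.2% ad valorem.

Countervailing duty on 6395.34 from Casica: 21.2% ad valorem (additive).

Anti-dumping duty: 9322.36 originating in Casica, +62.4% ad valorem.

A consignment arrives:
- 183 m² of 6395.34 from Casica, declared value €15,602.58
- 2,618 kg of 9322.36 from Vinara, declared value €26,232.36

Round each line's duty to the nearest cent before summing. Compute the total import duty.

Line 1 (6395.34, Casica, 183 m², €15,602.58):
Base rate for 6395.34 is €1.88/m².
Additional duty on 6395.34 from Casica: +21.2% ad valorem. Applied ad valorem rate = 21.2%.
Duty = €15,602.58 × 21.2% + 183 × €1.88 = €3,651.79.
Line 2 (9322.36, Vinara, 2,618 kg, €26,232.36):
Base rate for 9322.36 is 9%.
9322.36 has an FTA preferential rate, but origin Vinara is not Zororia; base rate stands.
The additional-duty order on 9322.36 targets Casica, not Vinara; it does not apply.
Duty = €26,232.36 × 9% = €2,360.91.
Total = €3,651.79 + €2,360.91 = €6,012.70.

€6,012.70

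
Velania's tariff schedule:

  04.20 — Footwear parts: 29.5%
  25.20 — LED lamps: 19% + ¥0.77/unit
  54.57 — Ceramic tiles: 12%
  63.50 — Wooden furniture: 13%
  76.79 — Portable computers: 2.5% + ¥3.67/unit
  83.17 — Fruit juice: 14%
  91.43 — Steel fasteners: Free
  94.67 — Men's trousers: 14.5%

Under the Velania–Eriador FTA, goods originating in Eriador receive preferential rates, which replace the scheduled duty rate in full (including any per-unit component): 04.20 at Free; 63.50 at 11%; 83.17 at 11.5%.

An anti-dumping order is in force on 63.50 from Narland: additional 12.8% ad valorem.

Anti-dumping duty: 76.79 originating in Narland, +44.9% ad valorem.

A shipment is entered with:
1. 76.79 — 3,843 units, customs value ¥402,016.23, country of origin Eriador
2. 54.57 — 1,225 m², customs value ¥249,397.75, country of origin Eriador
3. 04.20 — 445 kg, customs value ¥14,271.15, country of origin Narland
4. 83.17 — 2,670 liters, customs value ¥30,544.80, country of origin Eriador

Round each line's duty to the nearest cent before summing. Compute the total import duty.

Line 1 (76.79, Eriador, 3,843 units, ¥402,016.23):
Base rate for 76.79 is 2.5% + ¥3.67/unit.
Origin Eriador is the FTA partner but 76.79 is not on the preference list; base rate stands.
The additional-duty order on 76.79 targets Narland, not Eriador; it does not apply.
Duty = ¥402,016.23 × 2.5% + 3,843 × ¥3.67 = ¥24,154.22.
Line 2 (54.57, Eriador, 1,225 m², ¥249,397.75):
Base rate for 54.57 is 12%.
Origin Eriador is the FTA partner but 54.57 is not on the preference list; base rate stands.
Duty = ¥249,397.75 × 12% = ¥29,927.73.
Line 3 (04.20, Narland, 445 kg, ¥14,271.15):
Base rate for 04.20 is 29.5%.
04.20 has an FTA preferential rate, but origin Narland is not Eriador; base rate stands.
Duty = ¥14,271.15 × 29.5% = ¥4,209.99.
Line 4 (83.17, Eriador, 2,670 liters, ¥30,544.80):
Base rate for 83.17 is 14%.
Origin Eriador qualifies under the Velania–Eriador agreement and 83.17 is covered: preferential rate 11.5% applies instead.
Duty = ¥30,544.80 × 11.5% = ¥3,512.65.
Total = ¥24,154.22 + ¥29,927.73 + ¥4,209.99 + ¥3,512.65 = ¥61,804.59.

¥61,804.59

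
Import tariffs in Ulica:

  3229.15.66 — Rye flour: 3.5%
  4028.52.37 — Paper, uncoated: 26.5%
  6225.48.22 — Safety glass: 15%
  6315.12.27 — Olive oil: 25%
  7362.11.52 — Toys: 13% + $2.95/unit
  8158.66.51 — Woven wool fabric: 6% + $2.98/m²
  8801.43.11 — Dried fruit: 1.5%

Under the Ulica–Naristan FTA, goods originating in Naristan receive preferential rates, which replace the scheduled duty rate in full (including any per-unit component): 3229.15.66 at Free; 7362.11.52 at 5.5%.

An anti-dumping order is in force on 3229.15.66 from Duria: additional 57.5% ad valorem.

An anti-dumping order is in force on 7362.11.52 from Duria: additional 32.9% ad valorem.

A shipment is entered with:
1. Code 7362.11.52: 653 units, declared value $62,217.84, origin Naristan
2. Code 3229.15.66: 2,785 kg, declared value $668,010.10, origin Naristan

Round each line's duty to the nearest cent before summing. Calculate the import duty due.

$3,421.98

Line 1 (7362.11.52, Naristan, 653 units, $62,217.84):
Base rate for 7362.11.52 is 13% + $2.95/unit.
Origin Naristan qualifies under the Ulica–Naristan agreement and 7362.11.52 is covered: preferential rate 5.5% applies instead.
The additional-duty order on 7362.11.52 targets Duria, not Naristan; it does not apply.
Duty = $62,217.84 × 5.5% = $3,421.98.
Line 2 (3229.15.66, Naristan, 2,785 kg, $668,010.10):
Base rate for 3229.15.66 is 3.5%.
Origin Naristan qualifies under the Ulica–Naristan agreement and 3229.15.66 is covered: preferential rate Free applies instead.
The additional-duty order on 3229.15.66 targets Duria, not Naristan; it does not apply.
Duty = $668,010.10 × 0% = $0.00.
Total = $3,421.98 + $0.00 = $3,421.98.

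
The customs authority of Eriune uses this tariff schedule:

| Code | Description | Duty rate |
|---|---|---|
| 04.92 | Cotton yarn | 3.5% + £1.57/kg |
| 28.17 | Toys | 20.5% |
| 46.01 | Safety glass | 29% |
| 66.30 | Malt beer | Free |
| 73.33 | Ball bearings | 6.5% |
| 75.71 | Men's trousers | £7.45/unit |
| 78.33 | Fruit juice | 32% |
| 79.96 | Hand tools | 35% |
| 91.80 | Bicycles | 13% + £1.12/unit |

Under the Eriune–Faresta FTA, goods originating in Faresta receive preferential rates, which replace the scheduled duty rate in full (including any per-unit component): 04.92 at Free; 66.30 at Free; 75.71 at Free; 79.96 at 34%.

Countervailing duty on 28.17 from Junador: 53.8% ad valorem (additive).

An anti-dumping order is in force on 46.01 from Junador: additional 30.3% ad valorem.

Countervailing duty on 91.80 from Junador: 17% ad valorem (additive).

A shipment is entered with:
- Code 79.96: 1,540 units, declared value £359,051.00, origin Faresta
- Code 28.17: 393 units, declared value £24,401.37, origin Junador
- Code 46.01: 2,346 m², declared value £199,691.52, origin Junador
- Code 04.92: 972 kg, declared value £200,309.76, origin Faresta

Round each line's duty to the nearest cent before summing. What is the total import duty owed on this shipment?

Line 1 (79.96, Faresta, 1,540 units, £359,051.00):
Base rate for 79.96 is 35%.
Origin Faresta qualifies under the Eriune–Faresta agreement and 79.96 is covered: preferential rate 34% applies instead.
Duty = £359,051.00 × 34% = £122,077.34.
Line 2 (28.17, Junador, 393 units, £24,401.37):
Base rate for 28.17 is 20.5%.
Additional duty on 28.17 from Junador: +53.8%. Applied ad valorem rate: 20.5% + 53.8% = 74.3%.
Duty = £24,401.37 × 74.3% = £18,130.22.
Line 3 (46.01, Junador, 2,346 m², £199,691.52):
Base rate for 46.01 is 29%.
Additional duty on 46.01 from Junador: +30.3%. Applied ad valorem rate: 29% + 30.3% = 59.3%.
Duty = £199,691.52 × 59.3% = £118,417.07.
Line 4 (04.92, Faresta, 972 kg, £200,309.76):
Base rate for 04.92 is 3.5% + £1.57/kg.
Origin Faresta qualifies under the Eriune–Faresta agreement and 04.92 is covered: preferential rate Free applies instead.
Duty = £200,309.76 × 0% = £0.00.
Total = £122,077.34 + £18,130.22 + £118,417.07 + £0.00 = £258,624.63.

£258,624.63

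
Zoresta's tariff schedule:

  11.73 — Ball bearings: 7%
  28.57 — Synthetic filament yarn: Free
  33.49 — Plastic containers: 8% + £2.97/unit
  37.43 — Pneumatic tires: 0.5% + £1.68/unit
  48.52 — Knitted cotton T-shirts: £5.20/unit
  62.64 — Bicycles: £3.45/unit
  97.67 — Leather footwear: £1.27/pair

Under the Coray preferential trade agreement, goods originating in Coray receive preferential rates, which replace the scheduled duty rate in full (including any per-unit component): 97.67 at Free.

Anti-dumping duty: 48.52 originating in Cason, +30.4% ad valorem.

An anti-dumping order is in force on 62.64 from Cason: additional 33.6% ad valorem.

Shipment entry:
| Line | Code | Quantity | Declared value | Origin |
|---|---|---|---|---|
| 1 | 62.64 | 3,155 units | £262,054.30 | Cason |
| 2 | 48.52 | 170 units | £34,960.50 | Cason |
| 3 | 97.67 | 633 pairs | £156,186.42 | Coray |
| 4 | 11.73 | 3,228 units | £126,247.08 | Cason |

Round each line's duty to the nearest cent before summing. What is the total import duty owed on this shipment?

£119,284.28

Line 1 (62.64, Cason, 3,155 units, £262,054.30):
Base rate for 62.64 is £3.45/unit.
Additional duty on 62.64 from Cason: +33.6% ad valorem. Applied ad valorem rate = 33.6%.
Duty = £262,054.30 × 33.6% + 3,155 × £3.45 = £98,934.99.
Line 2 (48.52, Cason, 170 units, £34,960.50):
Base rate for 48.52 is £5.20/unit.
Additional duty on 48.52 from Cason: +30.4% ad valorem. Applied ad valorem rate = 30.4%.
Duty = £34,960.50 × 30.4% + 170 × £5.20 = £11,511.99.
Line 3 (97.67, Coray, 633 pairs, £156,186.42):
Base rate for 97.67 is £1.27/pair.
Origin Coray qualifies under the Zoresta–Coray agreement and 97.67 is covered: preferential rate Free applies instead.
Duty = £156,186.42 × 0% = £0.00.
Line 4 (11.73, Cason, 3,228 units, £126,247.08):
Base rate for 11.73 is 7%.
Duty = £126,247.08 × 7% = £8,837.30.
Total = £98,934.99 + £11,511.99 + £0.00 + £8,837.30 = £119,284.28.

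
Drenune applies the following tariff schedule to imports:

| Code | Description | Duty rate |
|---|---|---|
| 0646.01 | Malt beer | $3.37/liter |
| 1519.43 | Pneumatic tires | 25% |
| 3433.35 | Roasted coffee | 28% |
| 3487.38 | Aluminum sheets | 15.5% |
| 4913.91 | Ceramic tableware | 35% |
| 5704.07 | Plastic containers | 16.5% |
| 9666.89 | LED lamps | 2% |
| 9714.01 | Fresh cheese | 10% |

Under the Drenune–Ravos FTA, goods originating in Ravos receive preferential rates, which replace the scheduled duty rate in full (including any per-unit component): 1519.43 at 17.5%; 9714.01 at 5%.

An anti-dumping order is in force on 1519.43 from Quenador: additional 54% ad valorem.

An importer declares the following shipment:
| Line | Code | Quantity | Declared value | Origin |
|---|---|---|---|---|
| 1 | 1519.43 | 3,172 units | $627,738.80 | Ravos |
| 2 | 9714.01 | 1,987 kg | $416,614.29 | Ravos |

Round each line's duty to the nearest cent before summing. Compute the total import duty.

Line 1 (1519.43, Ravos, 3,172 units, $627,738.80):
Base rate for 1519.43 is 25%.
Origin Ravos qualifies under the Drenune–Ravos agreement and 1519.43 is covered: preferential rate 17.5% applies instead.
The additional-duty order on 1519.43 targets Quenador, not Ravos; it does not apply.
Duty = $627,738.80 × 17.5% = $109,854.29.
Line 2 (9714.01, Ravos, 1,987 kg, $416,614.29):
Base rate for 9714.01 is 10%.
Origin Ravos qualifies under the Drenune–Ravos agreement and 9714.01 is covered: preferential rate 5% applies instead.
Duty = $416,614.29 × 5% = $20,830.71.
Total = $109,854.29 + $20,830.71 = $130,685.00.

$130,685.00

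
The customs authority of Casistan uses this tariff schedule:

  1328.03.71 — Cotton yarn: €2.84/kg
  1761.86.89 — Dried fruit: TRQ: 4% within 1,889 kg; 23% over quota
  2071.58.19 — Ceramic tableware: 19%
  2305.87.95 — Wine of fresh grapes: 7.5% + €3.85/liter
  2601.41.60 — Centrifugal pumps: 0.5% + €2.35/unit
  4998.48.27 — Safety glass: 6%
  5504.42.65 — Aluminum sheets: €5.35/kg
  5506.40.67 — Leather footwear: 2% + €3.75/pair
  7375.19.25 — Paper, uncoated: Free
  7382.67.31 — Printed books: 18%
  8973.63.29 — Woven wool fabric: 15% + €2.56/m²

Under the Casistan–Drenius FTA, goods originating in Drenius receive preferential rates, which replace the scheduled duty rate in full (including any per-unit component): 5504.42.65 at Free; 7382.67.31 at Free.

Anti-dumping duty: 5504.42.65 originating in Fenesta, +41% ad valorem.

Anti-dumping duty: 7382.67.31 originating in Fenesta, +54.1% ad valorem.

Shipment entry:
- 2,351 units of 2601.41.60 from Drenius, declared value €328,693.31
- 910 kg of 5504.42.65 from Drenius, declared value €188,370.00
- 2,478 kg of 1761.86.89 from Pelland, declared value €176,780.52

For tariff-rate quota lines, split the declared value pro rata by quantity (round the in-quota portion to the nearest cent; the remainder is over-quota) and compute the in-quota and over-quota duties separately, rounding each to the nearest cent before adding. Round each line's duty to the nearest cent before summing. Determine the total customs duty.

Line 1 (2601.41.60, Drenius, 2,351 units, €328,693.31):
Base rate for 2601.41.60 is 0.5% + €2.35/unit.
Origin Drenius is the FTA partner but 2601.41.60 is not on the preference list; base rate stands.
Duty = €328,693.31 × 0.5% + 2,351 × €2.35 = €7,168.32.
Line 2 (5504.42.65, Drenius, 910 kg, €188,370.00):
Base rate for 5504.42.65 is €5.35/kg.
Origin Drenius qualifies under the Casistan–Drenius agreement and 5504.42.65 is covered: preferential rate Free applies instead.
The additional-duty order on 5504.42.65 targets Fenesta, not Drenius; it does not apply.
Duty = €188,370.00 × 0% = €0.00.
Line 3 (1761.86.89, Pelland, 2,478 kg, €176,780.52):
Code 1761.86.89 is under a tariff-rate quota (threshold 1,889 kg). In-quota: 1,889 kg at 4%; over-quota: 589 kg at 23%.
Pro-rata value split: in-quota = €176,780.52 × 1,889/2,478 = €134,761.26; over-quota = €176,780.52 − €134,761.26 = €42,019.26.
In-quota duty = €134,761.26 × 4% = €5,390.45. Over-quota duty = €42,019.26 × 23% = €9,664.43.
Line duty = €5,390.45 + €9,664.43 = €15,054.88.
Total = €7,168.32 + €0.00 + €15,054.88 = €22,223.20.

€22,223.20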